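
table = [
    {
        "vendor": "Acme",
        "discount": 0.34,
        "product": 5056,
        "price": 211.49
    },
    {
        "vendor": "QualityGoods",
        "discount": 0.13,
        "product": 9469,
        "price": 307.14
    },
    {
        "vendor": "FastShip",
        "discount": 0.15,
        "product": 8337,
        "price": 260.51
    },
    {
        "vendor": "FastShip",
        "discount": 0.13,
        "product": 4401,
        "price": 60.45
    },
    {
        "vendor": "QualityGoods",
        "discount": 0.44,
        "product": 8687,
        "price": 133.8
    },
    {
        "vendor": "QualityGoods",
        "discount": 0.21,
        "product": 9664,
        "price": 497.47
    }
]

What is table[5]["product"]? 9664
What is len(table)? 6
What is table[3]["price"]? 60.45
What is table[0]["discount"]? 0.34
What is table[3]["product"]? 4401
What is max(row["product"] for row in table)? 9664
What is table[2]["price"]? 260.51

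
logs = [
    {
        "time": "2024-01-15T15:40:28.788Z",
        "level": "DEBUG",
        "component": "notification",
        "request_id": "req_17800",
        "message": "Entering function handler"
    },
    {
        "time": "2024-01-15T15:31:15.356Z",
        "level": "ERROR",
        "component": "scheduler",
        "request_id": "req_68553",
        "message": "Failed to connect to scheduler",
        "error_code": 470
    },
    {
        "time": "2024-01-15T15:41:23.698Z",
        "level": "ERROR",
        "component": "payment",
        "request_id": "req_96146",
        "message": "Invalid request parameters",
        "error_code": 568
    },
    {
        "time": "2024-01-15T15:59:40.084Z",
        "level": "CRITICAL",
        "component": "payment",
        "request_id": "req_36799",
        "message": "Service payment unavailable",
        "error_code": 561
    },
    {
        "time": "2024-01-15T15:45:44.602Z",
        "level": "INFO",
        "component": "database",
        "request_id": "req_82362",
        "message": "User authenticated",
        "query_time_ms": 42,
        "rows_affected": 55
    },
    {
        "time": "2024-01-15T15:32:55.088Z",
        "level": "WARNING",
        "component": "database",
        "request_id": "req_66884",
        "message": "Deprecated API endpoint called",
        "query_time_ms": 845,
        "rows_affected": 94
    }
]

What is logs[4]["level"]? "INFO"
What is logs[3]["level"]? "CRITICAL"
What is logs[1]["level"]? "ERROR"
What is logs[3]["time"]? "2024-01-15T15:59:40.084Z"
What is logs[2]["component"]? "payment"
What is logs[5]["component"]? "database"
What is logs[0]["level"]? "DEBUG"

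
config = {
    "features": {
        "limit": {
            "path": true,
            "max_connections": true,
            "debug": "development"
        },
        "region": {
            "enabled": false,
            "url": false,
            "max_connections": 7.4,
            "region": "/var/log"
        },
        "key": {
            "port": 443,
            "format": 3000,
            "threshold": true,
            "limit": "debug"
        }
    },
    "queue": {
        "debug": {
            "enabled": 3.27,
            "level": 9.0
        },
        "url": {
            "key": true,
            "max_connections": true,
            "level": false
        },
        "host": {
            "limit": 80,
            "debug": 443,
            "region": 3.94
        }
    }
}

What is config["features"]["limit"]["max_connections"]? True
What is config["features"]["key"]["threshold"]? True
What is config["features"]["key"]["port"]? 443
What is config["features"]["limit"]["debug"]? "development"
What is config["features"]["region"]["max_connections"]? 7.4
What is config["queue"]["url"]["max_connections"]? True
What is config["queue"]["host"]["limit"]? 80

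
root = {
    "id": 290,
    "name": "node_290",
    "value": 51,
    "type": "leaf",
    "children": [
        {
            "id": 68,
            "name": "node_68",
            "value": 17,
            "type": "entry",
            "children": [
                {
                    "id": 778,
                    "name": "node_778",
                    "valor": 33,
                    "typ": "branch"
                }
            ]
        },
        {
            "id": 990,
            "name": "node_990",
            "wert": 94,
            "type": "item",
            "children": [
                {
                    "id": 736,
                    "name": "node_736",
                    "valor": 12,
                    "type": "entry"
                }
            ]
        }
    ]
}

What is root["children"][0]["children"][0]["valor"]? 33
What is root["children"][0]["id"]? 68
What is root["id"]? 290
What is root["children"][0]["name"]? "node_68"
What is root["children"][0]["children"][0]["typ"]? "branch"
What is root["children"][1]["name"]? "node_990"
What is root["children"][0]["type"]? "entry"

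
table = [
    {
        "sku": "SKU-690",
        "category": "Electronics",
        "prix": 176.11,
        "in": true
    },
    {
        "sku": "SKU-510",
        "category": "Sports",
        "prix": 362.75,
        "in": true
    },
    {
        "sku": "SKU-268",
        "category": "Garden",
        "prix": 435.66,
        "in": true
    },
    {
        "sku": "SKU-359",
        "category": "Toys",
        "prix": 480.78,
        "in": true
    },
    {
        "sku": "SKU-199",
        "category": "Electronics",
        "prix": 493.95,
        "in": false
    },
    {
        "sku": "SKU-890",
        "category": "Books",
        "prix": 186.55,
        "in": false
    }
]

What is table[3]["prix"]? 480.78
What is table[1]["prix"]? 362.75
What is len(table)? 6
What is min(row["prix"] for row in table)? 176.11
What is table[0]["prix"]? 176.11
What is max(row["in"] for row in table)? True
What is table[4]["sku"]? "SKU-199"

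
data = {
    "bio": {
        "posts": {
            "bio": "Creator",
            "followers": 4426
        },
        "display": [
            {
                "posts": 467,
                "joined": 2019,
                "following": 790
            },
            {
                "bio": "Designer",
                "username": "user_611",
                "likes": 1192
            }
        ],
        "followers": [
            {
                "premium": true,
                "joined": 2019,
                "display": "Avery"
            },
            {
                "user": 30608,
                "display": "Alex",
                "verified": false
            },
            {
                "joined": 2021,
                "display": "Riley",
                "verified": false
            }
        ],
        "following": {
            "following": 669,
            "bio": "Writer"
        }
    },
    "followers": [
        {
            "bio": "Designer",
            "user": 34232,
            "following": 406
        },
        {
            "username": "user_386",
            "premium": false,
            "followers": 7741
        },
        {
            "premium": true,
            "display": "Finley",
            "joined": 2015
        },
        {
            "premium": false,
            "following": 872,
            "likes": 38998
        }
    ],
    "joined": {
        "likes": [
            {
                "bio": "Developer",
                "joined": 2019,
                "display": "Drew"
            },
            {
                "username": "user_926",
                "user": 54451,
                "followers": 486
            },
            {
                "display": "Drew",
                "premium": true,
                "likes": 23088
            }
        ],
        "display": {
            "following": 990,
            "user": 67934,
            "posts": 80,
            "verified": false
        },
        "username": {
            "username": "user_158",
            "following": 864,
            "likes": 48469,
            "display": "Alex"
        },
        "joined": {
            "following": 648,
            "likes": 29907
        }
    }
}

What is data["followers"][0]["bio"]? "Designer"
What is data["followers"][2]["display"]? "Finley"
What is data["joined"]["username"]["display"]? "Alex"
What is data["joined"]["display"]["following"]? 990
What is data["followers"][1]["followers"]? 7741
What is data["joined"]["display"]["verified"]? False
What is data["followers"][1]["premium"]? False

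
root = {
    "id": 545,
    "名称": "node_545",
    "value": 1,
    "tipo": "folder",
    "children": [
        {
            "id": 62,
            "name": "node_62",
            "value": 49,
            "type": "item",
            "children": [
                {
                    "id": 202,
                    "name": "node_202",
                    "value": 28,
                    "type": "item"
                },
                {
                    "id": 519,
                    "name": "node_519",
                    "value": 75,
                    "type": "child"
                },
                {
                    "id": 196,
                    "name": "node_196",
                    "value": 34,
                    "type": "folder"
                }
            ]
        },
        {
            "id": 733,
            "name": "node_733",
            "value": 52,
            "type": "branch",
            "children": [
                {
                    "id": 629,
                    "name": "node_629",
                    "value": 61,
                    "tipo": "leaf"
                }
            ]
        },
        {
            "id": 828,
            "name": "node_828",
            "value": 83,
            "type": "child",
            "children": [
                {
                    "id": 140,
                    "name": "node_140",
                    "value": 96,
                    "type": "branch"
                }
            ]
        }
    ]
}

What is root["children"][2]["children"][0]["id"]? 140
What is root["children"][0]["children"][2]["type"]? "folder"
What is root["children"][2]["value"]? 83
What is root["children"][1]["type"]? "branch"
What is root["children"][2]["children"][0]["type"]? "branch"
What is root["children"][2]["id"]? 828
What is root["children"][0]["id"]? 62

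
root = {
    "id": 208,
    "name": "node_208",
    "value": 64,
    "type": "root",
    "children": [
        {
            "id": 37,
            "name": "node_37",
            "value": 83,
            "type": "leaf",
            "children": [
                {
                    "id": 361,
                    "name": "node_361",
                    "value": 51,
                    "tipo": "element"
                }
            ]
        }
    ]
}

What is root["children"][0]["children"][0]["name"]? "node_361"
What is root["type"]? "root"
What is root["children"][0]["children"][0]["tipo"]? "element"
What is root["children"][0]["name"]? "node_37"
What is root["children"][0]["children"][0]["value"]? 51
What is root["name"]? "node_208"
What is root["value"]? 64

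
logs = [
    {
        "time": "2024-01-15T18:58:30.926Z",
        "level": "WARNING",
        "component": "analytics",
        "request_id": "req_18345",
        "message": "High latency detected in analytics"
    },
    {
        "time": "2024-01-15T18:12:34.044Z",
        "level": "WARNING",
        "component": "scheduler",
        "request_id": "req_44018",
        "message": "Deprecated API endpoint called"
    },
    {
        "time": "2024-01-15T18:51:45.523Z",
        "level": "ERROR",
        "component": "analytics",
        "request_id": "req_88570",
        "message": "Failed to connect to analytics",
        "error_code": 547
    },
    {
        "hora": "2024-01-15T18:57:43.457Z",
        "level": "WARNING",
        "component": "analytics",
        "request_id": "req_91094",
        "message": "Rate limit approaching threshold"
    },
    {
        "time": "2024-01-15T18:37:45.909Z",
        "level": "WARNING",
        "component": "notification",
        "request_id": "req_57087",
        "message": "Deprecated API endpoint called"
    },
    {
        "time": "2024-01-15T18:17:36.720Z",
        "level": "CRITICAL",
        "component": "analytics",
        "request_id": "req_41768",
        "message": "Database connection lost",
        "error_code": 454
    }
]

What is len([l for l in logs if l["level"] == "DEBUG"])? 0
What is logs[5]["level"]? "CRITICAL"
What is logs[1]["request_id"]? "req_44018"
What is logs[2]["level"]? "ERROR"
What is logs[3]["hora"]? "2024-01-15T18:57:43.457Z"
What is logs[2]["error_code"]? 547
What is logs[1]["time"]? "2024-01-15T18:12:34.044Z"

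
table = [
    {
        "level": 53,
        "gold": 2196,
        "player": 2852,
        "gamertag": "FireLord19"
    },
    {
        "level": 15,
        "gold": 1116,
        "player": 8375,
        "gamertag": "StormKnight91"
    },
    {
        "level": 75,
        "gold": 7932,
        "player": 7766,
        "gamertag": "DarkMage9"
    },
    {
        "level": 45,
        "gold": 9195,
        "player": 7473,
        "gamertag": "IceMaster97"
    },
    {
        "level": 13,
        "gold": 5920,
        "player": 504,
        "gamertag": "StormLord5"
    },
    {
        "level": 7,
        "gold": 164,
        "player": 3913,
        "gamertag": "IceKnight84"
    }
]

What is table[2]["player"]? 7766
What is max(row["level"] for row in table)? 75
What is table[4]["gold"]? 5920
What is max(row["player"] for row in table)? 8375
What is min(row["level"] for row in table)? 7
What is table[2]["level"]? 75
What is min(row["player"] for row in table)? 504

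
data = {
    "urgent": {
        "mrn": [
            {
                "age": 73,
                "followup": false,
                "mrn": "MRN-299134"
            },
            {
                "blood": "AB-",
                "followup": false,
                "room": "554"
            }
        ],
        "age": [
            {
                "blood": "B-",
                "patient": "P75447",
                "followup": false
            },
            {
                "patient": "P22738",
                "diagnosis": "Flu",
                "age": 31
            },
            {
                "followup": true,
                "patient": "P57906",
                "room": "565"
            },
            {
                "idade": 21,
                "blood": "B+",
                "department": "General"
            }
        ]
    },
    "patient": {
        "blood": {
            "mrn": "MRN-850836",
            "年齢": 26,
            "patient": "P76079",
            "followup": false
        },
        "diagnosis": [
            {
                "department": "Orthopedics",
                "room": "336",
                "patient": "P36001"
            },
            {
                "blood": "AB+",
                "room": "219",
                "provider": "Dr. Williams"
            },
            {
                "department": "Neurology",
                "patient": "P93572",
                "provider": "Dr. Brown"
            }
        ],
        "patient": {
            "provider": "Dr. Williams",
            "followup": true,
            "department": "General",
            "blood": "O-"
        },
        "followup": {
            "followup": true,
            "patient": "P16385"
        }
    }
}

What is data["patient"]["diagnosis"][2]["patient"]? "P93572"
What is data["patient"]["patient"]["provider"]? "Dr. Williams"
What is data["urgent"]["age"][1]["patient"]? "P22738"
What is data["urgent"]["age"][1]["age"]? 31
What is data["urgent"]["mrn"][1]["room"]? "554"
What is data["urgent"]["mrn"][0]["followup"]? False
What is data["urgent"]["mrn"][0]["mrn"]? "MRN-299134"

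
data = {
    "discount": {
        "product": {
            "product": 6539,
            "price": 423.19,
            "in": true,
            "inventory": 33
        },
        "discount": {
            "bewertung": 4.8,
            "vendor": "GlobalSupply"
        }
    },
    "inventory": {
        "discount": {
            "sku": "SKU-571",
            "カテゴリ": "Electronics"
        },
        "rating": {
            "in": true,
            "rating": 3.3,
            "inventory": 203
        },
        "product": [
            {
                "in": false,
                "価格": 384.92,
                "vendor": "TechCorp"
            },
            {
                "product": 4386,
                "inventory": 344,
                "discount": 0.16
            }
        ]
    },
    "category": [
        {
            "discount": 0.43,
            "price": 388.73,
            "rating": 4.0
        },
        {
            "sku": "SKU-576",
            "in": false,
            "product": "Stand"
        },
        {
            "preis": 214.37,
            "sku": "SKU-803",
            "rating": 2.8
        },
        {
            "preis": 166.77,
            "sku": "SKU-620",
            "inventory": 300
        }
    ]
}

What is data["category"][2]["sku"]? "SKU-803"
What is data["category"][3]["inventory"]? 300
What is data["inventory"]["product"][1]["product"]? 4386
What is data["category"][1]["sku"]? "SKU-576"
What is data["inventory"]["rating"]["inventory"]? 203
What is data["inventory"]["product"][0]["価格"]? 384.92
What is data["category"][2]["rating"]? 2.8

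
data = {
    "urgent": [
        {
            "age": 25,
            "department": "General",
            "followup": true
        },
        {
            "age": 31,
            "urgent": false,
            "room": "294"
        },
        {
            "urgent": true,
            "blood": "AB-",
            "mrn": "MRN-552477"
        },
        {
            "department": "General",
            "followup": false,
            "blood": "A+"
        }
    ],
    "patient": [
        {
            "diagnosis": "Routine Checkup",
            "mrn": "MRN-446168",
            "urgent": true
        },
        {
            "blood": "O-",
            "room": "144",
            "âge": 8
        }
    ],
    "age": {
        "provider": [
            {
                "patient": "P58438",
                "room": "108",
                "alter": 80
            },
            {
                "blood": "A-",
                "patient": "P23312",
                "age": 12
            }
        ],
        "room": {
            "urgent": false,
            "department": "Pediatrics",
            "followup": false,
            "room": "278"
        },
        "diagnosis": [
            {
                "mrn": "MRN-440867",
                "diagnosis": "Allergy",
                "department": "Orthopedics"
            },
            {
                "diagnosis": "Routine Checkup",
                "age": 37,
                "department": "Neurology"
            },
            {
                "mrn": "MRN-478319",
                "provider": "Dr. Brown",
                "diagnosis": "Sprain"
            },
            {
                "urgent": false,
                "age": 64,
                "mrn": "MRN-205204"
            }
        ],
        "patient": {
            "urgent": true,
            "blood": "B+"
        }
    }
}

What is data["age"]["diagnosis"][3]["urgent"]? False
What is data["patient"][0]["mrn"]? "MRN-446168"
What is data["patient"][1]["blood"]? "O-"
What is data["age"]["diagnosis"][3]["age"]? 64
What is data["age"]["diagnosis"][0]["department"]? "Orthopedics"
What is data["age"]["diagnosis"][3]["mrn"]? "MRN-205204"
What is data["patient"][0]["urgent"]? True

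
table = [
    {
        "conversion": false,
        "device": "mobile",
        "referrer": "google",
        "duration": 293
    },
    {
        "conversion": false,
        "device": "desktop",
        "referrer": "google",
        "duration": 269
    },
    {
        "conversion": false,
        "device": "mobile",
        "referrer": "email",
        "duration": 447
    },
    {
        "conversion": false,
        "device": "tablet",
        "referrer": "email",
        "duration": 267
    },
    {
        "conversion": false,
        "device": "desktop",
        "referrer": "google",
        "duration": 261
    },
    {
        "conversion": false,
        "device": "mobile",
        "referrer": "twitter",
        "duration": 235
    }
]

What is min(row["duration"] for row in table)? 235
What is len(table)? 6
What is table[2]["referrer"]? "email"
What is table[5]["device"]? "mobile"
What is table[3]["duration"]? 267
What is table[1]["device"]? "desktop"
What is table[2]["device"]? "mobile"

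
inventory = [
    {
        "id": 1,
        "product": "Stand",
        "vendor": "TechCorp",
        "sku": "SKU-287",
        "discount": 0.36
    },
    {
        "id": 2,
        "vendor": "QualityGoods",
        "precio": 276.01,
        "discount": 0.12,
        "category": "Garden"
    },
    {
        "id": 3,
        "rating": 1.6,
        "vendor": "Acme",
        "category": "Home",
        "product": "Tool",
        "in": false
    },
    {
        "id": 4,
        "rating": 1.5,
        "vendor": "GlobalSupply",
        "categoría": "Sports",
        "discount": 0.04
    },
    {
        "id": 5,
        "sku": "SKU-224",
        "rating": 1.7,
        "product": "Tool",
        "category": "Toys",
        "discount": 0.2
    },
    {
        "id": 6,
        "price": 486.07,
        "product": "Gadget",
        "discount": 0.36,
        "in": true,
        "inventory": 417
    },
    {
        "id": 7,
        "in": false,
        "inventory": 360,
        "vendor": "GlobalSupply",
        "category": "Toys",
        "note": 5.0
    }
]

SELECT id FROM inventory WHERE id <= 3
[1, 2, 3]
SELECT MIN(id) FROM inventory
1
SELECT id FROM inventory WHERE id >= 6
[6, 7]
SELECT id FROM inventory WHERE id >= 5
[5, 6, 7]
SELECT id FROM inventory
[1, 2, 3, 4, 5, 6, 7]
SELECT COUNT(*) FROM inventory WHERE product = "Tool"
2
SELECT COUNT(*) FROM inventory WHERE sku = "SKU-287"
1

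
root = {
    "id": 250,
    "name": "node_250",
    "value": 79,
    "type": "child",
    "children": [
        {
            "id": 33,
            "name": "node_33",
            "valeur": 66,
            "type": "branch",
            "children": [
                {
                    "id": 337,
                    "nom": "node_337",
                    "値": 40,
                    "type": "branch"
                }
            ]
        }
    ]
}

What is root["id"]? 250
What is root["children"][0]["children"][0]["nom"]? "node_337"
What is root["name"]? "node_250"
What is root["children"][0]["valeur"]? 66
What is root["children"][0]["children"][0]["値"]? 40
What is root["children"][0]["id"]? 33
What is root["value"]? 79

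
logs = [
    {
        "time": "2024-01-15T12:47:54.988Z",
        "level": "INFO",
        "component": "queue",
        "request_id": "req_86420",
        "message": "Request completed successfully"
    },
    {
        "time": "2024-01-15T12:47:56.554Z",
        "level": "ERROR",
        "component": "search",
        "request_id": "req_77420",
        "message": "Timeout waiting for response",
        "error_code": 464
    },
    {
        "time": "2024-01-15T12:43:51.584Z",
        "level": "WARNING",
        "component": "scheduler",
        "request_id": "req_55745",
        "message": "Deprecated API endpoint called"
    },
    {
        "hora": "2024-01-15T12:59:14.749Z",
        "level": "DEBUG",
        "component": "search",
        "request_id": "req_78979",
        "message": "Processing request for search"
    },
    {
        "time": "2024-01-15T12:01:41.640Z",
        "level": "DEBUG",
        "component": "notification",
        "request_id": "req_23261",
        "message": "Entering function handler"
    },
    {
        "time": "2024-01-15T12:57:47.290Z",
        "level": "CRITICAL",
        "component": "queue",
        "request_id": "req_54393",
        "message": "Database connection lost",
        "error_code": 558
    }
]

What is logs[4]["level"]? "DEBUG"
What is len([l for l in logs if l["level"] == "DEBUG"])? 2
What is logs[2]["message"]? "Deprecated API endpoint called"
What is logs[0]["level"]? "INFO"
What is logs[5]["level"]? "CRITICAL"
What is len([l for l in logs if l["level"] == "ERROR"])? 1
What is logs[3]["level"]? "DEBUG"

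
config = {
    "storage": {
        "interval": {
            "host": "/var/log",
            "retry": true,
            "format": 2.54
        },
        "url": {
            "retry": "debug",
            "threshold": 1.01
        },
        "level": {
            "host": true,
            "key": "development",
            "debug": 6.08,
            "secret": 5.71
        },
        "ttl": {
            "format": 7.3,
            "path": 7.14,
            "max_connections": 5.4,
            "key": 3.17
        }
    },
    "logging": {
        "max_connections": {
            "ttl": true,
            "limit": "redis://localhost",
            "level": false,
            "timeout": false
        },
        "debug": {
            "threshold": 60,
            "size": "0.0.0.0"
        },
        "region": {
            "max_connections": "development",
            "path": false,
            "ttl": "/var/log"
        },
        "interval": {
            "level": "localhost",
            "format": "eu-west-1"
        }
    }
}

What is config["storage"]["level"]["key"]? "development"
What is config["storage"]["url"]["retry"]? "debug"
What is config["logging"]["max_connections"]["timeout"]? False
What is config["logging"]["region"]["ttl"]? "/var/log"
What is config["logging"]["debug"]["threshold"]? 60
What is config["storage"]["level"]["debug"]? 6.08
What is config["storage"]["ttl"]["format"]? 7.3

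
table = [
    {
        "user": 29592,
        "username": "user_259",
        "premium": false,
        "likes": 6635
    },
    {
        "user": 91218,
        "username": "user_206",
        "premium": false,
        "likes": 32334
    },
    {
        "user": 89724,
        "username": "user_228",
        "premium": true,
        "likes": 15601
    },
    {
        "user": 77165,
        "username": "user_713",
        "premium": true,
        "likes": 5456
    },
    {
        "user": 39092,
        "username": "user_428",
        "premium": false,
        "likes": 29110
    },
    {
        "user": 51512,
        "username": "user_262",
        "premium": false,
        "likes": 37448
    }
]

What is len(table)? 6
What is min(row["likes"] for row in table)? 5456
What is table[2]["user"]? 89724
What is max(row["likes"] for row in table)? 37448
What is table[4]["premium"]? False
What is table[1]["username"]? "user_206"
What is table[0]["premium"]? False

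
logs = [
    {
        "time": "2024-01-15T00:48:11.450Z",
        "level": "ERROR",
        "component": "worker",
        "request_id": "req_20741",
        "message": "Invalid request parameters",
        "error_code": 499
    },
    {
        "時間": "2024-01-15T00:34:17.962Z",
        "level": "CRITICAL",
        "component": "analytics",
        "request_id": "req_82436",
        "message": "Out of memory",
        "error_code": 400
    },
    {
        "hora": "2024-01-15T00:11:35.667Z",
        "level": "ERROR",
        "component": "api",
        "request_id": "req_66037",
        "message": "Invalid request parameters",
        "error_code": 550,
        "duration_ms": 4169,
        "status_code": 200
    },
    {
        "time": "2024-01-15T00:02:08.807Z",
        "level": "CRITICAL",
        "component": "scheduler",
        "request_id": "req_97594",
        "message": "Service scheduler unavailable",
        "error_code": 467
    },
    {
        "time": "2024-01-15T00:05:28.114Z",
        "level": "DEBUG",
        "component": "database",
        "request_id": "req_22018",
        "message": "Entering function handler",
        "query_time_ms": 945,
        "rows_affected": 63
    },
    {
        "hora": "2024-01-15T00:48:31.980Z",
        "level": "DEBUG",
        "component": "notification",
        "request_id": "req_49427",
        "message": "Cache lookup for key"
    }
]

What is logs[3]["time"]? "2024-01-15T00:02:08.807Z"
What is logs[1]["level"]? "CRITICAL"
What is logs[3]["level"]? "CRITICAL"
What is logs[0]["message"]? "Invalid request parameters"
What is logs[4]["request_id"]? "req_22018"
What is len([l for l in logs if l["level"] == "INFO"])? 0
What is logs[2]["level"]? "ERROR"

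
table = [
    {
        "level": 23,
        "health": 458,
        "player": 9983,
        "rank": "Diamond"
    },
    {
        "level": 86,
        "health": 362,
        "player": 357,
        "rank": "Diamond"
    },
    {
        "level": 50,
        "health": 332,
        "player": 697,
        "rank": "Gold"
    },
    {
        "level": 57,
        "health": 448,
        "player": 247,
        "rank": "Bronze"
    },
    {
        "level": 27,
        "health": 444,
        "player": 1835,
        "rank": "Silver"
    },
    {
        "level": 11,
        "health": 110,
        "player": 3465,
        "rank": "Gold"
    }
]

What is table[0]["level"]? 23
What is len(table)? 6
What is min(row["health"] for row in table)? 110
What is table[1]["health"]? 362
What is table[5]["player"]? 3465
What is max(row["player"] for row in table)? 9983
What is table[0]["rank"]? "Diamond"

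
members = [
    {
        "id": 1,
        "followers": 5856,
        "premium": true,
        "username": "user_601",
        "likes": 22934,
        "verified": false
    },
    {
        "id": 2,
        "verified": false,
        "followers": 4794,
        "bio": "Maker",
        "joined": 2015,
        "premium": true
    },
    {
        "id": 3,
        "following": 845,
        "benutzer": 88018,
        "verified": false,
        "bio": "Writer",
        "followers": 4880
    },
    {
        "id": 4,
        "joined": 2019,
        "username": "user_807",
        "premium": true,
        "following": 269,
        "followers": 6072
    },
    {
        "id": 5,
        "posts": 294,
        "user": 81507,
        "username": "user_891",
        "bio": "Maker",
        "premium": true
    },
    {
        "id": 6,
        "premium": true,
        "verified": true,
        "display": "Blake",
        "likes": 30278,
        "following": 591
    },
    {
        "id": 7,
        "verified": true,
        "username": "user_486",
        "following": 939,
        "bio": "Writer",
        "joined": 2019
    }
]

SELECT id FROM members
[1, 2, 3, 4, 5, 6, 7]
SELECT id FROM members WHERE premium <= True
[1, 2, 4, 5, 6]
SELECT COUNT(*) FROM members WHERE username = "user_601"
1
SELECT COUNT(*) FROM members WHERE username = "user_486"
1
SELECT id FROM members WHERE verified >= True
[6, 7]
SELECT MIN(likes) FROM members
22934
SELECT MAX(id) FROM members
7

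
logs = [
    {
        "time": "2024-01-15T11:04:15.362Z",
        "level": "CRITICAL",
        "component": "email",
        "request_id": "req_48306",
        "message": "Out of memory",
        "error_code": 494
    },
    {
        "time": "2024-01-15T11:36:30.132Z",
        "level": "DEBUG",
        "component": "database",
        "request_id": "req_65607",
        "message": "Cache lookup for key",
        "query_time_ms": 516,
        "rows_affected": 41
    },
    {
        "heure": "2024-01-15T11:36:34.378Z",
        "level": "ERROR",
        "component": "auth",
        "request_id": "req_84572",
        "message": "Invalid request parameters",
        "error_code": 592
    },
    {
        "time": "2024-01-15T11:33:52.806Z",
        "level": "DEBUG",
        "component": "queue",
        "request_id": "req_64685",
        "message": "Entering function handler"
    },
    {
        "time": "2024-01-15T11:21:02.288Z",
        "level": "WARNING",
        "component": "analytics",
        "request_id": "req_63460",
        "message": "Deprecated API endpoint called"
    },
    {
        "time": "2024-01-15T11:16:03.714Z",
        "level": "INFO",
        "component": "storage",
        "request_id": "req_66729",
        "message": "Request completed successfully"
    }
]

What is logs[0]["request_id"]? "req_48306"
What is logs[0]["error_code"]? 494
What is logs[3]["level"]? "DEBUG"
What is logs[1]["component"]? "database"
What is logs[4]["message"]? "Deprecated API endpoint called"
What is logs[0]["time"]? "2024-01-15T11:04:15.362Z"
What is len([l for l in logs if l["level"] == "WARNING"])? 1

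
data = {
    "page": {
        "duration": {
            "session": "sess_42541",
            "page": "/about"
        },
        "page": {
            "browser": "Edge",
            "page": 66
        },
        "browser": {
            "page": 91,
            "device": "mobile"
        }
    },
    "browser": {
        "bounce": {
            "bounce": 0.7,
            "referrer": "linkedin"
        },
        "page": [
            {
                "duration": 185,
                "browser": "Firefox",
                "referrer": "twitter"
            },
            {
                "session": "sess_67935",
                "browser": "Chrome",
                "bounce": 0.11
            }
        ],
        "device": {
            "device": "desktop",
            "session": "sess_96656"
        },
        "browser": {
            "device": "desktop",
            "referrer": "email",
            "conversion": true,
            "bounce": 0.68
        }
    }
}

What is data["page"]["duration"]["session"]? "sess_42541"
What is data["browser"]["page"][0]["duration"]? 185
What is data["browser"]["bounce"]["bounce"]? 0.7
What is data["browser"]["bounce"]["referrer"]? "linkedin"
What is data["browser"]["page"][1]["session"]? "sess_67935"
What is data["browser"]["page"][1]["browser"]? "Chrome"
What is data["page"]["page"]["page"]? 66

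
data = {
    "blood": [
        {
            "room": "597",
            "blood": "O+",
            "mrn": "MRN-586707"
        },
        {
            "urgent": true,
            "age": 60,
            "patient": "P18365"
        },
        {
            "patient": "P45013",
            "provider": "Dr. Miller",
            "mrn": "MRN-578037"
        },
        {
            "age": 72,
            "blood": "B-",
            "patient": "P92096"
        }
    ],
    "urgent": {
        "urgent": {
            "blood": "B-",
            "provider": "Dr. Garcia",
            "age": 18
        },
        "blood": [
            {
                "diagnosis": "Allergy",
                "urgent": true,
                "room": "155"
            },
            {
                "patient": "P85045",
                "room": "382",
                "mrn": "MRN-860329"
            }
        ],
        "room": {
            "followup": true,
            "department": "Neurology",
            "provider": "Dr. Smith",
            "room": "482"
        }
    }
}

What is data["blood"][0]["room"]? "597"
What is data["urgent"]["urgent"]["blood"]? "B-"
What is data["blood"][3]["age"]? 72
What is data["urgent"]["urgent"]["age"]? 18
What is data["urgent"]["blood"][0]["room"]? "155"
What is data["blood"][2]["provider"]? "Dr. Miller"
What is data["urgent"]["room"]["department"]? "Neurology"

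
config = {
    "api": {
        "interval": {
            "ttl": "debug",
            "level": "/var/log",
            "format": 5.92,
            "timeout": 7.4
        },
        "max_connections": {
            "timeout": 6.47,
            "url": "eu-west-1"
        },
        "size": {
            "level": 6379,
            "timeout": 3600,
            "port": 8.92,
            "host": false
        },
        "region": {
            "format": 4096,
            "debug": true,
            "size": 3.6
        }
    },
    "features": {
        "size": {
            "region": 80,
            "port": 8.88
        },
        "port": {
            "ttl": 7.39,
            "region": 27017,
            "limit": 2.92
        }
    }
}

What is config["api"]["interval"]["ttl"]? "debug"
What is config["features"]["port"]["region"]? 27017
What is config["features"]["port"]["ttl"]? 7.39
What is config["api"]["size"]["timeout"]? 3600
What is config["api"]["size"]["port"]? 8.92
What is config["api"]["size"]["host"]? False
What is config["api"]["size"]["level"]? 6379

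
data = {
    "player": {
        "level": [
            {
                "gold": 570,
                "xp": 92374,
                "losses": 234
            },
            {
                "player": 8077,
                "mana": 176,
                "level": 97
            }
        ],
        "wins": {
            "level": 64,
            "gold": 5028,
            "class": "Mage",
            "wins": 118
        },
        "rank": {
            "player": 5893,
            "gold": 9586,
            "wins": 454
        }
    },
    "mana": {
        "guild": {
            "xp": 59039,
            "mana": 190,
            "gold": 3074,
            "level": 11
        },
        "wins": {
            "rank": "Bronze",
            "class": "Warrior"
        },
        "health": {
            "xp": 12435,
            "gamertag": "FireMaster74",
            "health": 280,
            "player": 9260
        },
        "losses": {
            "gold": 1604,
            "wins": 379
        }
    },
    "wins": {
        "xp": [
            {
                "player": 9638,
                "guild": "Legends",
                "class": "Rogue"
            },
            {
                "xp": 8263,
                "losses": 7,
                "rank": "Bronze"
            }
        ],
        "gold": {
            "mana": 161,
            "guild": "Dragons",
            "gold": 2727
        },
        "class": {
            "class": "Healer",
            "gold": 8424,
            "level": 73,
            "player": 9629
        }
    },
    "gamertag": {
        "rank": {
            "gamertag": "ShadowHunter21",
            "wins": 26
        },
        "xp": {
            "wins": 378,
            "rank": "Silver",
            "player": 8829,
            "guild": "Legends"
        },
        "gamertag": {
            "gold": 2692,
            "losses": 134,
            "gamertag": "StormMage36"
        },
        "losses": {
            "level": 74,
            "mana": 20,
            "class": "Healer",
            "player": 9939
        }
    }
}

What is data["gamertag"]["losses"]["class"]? "Healer"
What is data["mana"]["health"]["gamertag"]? "FireMaster74"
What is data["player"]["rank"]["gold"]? 9586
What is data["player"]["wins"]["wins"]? 118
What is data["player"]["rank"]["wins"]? 454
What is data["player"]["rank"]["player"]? 5893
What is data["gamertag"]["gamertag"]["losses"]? 134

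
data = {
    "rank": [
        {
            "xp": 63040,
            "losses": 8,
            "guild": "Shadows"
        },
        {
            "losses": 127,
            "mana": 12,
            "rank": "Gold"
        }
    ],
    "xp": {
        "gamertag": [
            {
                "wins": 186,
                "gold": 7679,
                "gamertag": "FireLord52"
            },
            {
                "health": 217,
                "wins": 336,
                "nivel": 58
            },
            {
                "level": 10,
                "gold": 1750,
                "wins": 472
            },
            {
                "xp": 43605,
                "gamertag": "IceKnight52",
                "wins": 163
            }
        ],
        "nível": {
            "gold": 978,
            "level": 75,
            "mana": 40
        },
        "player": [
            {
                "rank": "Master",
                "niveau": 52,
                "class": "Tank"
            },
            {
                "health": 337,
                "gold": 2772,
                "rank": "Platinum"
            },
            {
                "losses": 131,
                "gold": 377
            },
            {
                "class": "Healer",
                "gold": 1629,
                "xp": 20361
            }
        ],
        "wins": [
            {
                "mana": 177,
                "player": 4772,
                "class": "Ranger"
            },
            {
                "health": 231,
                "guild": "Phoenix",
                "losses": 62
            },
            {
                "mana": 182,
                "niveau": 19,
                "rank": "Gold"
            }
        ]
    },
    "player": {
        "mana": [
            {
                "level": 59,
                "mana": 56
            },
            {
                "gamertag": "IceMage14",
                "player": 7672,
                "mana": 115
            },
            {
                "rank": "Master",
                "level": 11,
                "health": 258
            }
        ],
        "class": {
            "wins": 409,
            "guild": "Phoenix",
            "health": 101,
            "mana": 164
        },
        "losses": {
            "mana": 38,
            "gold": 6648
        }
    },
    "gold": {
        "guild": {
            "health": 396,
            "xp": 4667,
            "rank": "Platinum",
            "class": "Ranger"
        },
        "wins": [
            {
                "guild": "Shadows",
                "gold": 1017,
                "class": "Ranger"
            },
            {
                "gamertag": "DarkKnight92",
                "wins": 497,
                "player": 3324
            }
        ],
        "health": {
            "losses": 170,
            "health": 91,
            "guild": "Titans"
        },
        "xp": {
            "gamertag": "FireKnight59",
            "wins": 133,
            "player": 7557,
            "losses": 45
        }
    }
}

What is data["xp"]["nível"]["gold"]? 978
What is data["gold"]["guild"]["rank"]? "Platinum"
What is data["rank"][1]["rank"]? "Gold"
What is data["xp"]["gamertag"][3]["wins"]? 163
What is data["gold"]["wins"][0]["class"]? "Ranger"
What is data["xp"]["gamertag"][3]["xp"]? 43605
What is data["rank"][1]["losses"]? 127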